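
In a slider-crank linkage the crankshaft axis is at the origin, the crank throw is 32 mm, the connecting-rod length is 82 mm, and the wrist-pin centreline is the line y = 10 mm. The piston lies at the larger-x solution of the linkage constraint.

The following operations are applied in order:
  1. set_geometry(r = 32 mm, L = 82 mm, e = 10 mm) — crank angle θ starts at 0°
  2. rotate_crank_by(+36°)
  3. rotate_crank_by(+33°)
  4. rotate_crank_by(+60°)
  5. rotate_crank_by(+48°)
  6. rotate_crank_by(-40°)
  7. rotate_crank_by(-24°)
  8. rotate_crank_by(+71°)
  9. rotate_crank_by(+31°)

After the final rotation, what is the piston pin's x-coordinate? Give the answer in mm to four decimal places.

set_geometry: r = 32 mm, L = 82 mm, e = 10 mm; θ ← 0°
rotate_crank_by(+36°): θ ← 0° +36° = 36°
rotate_crank_by(+33°): θ ← 36° +33° = 69°
rotate_crank_by(+60°): θ ← 69° +60° = 129°
rotate_crank_by(+48°): θ ← 129° +48° = 177°
rotate_crank_by(-40°): θ ← 177° -40° = 137°
rotate_crank_by(-24°): θ ← 137° -24° = 113°
rotate_crank_by(+71°): θ ← 113° +71° = 184°
rotate_crank_by(+31°): θ ← 184° +31° = 215°
crank pin P = (r cos θ, r sin θ) = (-26.212865, -18.354446)
h = r sin θ − e = -18.354446 − 10 = -28.354446
x = r cos θ + √(L² − h²) = -26.212865 + √(6724.0 − 803.9746) = -26.212865 + 76.941701 = 50.728836

50.7288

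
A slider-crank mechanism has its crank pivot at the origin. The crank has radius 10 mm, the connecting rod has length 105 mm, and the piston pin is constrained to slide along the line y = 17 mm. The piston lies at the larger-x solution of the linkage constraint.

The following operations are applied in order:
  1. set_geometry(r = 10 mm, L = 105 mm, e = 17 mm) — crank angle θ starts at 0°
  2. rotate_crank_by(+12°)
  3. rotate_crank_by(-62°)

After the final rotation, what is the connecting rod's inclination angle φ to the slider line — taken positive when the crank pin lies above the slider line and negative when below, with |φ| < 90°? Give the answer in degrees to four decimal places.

set_geometry: r = 10 mm, L = 105 mm, e = 17 mm; θ ← 0°
rotate_crank_by(+12°): θ ← 0° +12° = 12°
rotate_crank_by(-62°): θ ← 12° -62° = -50°
crank pin P = (r cos θ, r sin θ) = (6.427876, -7.660444)
h = r sin θ − e = -7.660444 − 17 = -24.660444
sin φ = h / L = -24.660444 / 105 = -0.23486138
φ = arcsin(-0.23486138) = -13.583451°

-13.5835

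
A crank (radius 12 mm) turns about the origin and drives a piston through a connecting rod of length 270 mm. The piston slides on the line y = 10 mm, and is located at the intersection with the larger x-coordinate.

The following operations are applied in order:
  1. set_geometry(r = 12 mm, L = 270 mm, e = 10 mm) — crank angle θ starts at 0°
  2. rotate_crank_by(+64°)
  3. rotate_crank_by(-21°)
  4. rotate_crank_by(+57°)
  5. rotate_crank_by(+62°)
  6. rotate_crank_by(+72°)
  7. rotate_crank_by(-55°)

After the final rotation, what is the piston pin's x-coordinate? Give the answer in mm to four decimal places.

set_geometry: r = 12 mm, L = 270 mm, e = 10 mm; θ ← 0°
rotate_crank_by(+64°): θ ← 0° +64° = 64°
rotate_crank_by(-21°): θ ← 64° -21° = 43°
rotate_crank_by(+57°): θ ← 43° +57° = 100°
rotate_crank_by(+62°): θ ← 100° +62° = 162°
rotate_crank_by(+72°): θ ← 162° +72° = 234°
rotate_crank_by(-55°): θ ← 234° -55° = 179°
crank pin P = (r cos θ, r sin θ) = (-11.998172, 0.209429)
h = r sin θ − e = 0.209429 − 10 = -9.790571
x = r cos θ + √(L² − h²) = -11.998172 + √(72900.0 − 95.8553) = -11.998172 + 269.822432 = 257.824259

257.8243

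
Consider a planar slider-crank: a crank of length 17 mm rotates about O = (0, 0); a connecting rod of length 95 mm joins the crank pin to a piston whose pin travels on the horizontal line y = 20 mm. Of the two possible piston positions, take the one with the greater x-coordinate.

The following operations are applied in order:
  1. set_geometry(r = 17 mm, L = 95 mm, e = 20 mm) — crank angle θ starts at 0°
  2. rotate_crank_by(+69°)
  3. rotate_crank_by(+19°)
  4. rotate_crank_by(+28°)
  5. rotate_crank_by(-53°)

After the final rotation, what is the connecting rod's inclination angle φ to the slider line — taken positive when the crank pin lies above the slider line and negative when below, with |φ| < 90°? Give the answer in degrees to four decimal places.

-2.9281

set_geometry: r = 17 mm, L = 95 mm, e = 20 mm; θ ← 0°
rotate_crank_by(+69°): θ ← 0° +69° = 69°
rotate_crank_by(+19°): θ ← 69° +19° = 88°
rotate_crank_by(+28°): θ ← 88° +28° = 116°
rotate_crank_by(-53°): θ ← 116° -53° = 63°
crank pin P = (r cos θ, r sin θ) = (7.717838, 15.147111)
h = r sin θ − e = 15.147111 − 20 = -4.852889
sin φ = h / L = -4.852889 / 95 = -0.05108304
φ = arcsin(-0.05108304) = -2.928117°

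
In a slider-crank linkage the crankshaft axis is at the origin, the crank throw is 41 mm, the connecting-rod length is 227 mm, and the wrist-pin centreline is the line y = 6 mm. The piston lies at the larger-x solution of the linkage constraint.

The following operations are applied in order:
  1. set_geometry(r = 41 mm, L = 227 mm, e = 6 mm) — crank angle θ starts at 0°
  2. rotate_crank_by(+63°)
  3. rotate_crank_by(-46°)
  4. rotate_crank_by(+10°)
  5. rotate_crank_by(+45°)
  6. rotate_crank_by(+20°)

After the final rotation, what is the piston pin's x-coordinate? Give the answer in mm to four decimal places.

set_geometry: r = 41 mm, L = 227 mm, e = 6 mm; θ ← 0°
rotate_crank_by(+63°): θ ← 0° +63° = 63°
rotate_crank_by(-46°): θ ← 63° -46° = 17°
rotate_crank_by(+10°): θ ← 17° +10° = 27°
rotate_crank_by(+45°): θ ← 27° +45° = 72°
rotate_crank_by(+20°): θ ← 72° +20° = 92°
crank pin P = (r cos θ, r sin θ) = (-1.430879, 40.975024)
h = r sin θ − e = 40.975024 − 6 = 34.975024
x = r cos θ + √(L² − h²) = -1.430879 + √(51529.0 − 1223.2523) = -1.430879 + 224.289428 = 222.858549

222.8585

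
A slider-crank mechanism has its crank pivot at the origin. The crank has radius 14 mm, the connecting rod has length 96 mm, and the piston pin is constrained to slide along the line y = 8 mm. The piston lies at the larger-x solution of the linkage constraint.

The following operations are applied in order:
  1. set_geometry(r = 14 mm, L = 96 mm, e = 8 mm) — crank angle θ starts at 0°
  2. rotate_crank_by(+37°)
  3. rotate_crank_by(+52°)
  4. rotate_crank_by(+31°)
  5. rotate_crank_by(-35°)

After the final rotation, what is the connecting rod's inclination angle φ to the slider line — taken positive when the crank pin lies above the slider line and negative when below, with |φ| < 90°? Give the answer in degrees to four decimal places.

set_geometry: r = 14 mm, L = 96 mm, e = 8 mm; θ ← 0°
rotate_crank_by(+37°): θ ← 0° +37° = 37°
rotate_crank_by(+52°): θ ← 37° +52° = 89°
rotate_crank_by(+31°): θ ← 89° +31° = 120°
rotate_crank_by(-35°): θ ← 120° -35° = 85°
crank pin P = (r cos θ, r sin θ) = (1.220180, 13.946726)
h = r sin θ − e = 13.946726 − 8 = 5.946726
sin φ = h / L = 5.946726 / 96 = 0.06194506
φ = arcsin(0.06194506) = 3.551464°

3.5515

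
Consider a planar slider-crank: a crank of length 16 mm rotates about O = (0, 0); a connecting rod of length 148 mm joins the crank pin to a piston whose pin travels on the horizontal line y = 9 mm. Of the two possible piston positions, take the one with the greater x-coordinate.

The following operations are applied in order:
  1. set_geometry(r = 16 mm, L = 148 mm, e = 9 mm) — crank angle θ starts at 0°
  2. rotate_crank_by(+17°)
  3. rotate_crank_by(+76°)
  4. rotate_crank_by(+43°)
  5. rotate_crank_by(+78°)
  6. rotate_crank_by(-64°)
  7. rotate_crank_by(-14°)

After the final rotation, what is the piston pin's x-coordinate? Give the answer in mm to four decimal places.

set_geometry: r = 16 mm, L = 148 mm, e = 9 mm; θ ← 0°
rotate_crank_by(+17°): θ ← 0° +17° = 17°
rotate_crank_by(+76°): θ ← 17° +76° = 93°
rotate_crank_by(+43°): θ ← 93° +43° = 136°
rotate_crank_by(+78°): θ ← 136° +78° = 214°
rotate_crank_by(-64°): θ ← 214° -64° = 150°
rotate_crank_by(-14°): θ ← 150° -14° = 136°
crank pin P = (r cos θ, r sin θ) = (-11.509437, 11.114534)
h = r sin θ − e = 11.114534 − 9 = 2.114534
x = r cos θ + √(L² − h²) = -11.509437 + √(21904.0 − 4.4713) = -11.509437 + 147.984894 = 136.475457

136.4755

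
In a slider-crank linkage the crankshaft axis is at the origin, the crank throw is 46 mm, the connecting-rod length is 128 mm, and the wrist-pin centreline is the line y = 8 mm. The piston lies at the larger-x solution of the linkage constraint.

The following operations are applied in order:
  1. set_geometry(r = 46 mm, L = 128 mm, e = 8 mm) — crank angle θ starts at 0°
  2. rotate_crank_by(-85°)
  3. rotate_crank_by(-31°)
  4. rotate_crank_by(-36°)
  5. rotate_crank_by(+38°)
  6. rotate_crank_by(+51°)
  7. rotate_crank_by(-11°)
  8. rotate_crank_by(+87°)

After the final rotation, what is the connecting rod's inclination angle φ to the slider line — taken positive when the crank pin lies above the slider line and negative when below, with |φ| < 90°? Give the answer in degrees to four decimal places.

set_geometry: r = 46 mm, L = 128 mm, e = 8 mm; θ ← 0°
rotate_crank_by(-85°): θ ← 0° -85° = -85°
rotate_crank_by(-31°): θ ← -85° -31° = -116°
rotate_crank_by(-36°): θ ← -116° -36° = -152°
rotate_crank_by(+38°): θ ← -152° +38° = -114°
rotate_crank_by(+51°): θ ← -114° +51° = -63°
rotate_crank_by(-11°): θ ← -63° -11° = -74°
rotate_crank_by(+87°): θ ← -74° +87° = 13°
crank pin P = (r cos θ, r sin θ) = (44.821023, 10.347748)
h = r sin θ − e = 10.347748 − 8 = 2.347748
sin φ = h / L = 2.347748 / 128 = 0.01834179
φ = arcsin(0.01834179) = 1.050966°

1.0510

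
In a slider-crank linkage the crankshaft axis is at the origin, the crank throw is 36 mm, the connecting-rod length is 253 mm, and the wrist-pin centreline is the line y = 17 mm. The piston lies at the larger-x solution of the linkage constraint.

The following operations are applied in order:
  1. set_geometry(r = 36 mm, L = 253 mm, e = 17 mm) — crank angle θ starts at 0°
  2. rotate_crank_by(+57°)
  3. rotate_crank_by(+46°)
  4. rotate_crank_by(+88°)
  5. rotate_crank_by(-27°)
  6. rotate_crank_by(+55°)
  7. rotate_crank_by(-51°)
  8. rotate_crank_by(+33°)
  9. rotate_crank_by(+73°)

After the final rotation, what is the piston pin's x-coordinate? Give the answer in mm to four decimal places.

set_geometry: r = 36 mm, L = 253 mm, e = 17 mm; θ ← 0°
rotate_crank_by(+57°): θ ← 0° +57° = 57°
rotate_crank_by(+46°): θ ← 57° +46° = 103°
rotate_crank_by(+88°): θ ← 103° +88° = 191°
rotate_crank_by(-27°): θ ← 191° -27° = 164°
rotate_crank_by(+55°): θ ← 164° +55° = 219°
rotate_crank_by(-51°): θ ← 219° -51° = 168°
rotate_crank_by(+33°): θ ← 168° +33° = 201°
rotate_crank_by(+73°): θ ← 201° +73° = 274°
crank pin P = (r cos θ, r sin θ) = (2.511233, -35.912306)
h = r sin θ − e = -35.912306 − 17 = -52.912306
x = r cos θ + √(L² − h²) = 2.511233 + √(64009.0 − 2799.7121) = 2.511233 + 247.405109 = 249.916342

249.9163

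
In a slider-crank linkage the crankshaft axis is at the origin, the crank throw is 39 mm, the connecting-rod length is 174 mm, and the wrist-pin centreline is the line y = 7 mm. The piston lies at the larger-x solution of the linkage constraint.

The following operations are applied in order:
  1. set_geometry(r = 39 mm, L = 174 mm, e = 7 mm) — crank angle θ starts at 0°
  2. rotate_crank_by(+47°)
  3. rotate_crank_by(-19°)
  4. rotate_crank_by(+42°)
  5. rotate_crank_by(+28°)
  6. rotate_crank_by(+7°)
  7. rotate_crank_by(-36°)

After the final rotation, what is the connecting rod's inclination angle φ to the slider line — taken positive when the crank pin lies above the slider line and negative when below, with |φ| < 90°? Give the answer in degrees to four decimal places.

9.7309

set_geometry: r = 39 mm, L = 174 mm, e = 7 mm; θ ← 0°
rotate_crank_by(+47°): θ ← 0° +47° = 47°
rotate_crank_by(-19°): θ ← 47° -19° = 28°
rotate_crank_by(+42°): θ ← 28° +42° = 70°
rotate_crank_by(+28°): θ ← 70° +28° = 98°
rotate_crank_by(+7°): θ ← 98° +7° = 105°
rotate_crank_by(-36°): θ ← 105° -36° = 69°
crank pin P = (r cos θ, r sin θ) = (13.976350, 36.409637)
h = r sin θ − e = 36.409637 − 7 = 29.409637
sin φ = h / L = 29.409637 / 174 = 0.16902090
φ = arcsin(0.16902090) = 9.730897°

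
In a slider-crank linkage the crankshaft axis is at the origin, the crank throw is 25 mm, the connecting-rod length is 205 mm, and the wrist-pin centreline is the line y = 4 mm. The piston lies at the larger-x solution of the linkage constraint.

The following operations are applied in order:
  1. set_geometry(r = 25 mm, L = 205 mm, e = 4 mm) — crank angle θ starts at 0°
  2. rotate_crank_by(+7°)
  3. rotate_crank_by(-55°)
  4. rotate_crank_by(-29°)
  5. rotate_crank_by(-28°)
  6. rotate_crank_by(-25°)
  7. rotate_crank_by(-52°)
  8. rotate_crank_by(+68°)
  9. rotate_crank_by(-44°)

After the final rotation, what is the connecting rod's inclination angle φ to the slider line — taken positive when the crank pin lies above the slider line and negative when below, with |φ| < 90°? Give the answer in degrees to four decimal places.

set_geometry: r = 25 mm, L = 205 mm, e = 4 mm; θ ← 0°
rotate_crank_by(+7°): θ ← 0° +7° = 7°
rotate_crank_by(-55°): θ ← 7° -55° = -48°
rotate_crank_by(-29°): θ ← -48° -29° = -77°
rotate_crank_by(-28°): θ ← -77° -28° = -105°
rotate_crank_by(-25°): θ ← -105° -25° = -130°
rotate_crank_by(-52°): θ ← -130° -52° = -182°
rotate_crank_by(+68°): θ ← -182° +68° = -114°
rotate_crank_by(-44°): θ ← -114° -44° = -158°
crank pin P = (r cos θ, r sin θ) = (-23.179596, -9.365165)
h = r sin θ − e = -9.365165 − 4 = -13.365165
sin φ = h / L = -13.365165 / 205 = -0.06519593
φ = arcsin(-0.06519593) = -3.738103°

-3.7381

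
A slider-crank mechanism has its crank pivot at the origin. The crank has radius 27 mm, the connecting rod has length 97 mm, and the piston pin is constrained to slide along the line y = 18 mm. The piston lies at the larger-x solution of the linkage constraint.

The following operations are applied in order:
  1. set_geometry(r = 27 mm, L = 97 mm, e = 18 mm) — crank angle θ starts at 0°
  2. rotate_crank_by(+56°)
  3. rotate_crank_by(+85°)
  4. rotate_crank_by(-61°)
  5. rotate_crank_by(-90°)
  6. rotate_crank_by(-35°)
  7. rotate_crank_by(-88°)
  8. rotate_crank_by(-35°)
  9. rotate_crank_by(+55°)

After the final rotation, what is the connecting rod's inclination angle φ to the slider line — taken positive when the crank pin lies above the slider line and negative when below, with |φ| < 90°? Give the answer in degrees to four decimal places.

set_geometry: r = 27 mm, L = 97 mm, e = 18 mm; θ ← 0°
rotate_crank_by(+56°): θ ← 0° +56° = 56°
rotate_crank_by(+85°): θ ← 56° +85° = 141°
rotate_crank_by(-61°): θ ← 141° -61° = 80°
rotate_crank_by(-90°): θ ← 80° -90° = -10°
rotate_crank_by(-35°): θ ← -10° -35° = -45°
rotate_crank_by(-88°): θ ← -45° -88° = -133°
rotate_crank_by(-35°): θ ← -133° -35° = -168°
rotate_crank_by(+55°): θ ← -168° +55° = -113°
crank pin P = (r cos θ, r sin θ) = (-10.549740, -24.853631)
h = r sin θ − e = -24.853631 − 18 = -42.853631
sin φ = h / L = -42.853631 / 97 = -0.44179001
φ = arcsin(-0.44179001) = -26.218147°

-26.2181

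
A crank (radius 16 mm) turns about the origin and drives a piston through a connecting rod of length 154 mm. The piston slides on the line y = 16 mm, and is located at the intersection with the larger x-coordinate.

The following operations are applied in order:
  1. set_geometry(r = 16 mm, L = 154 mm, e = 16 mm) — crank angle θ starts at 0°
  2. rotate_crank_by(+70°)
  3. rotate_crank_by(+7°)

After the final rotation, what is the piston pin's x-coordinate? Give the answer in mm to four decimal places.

157.5987

set_geometry: r = 16 mm, L = 154 mm, e = 16 mm; θ ← 0°
rotate_crank_by(+70°): θ ← 0° +70° = 70°
rotate_crank_by(+7°): θ ← 70° +7° = 77°
crank pin P = (r cos θ, r sin θ) = (3.599217, 15.589921)
h = r sin θ − e = 15.589921 − 16 = -0.410079
x = r cos θ + √(L² − h²) = 3.599217 + √(23716.0 − 0.1682) = 3.599217 + 153.999454 = 157.598671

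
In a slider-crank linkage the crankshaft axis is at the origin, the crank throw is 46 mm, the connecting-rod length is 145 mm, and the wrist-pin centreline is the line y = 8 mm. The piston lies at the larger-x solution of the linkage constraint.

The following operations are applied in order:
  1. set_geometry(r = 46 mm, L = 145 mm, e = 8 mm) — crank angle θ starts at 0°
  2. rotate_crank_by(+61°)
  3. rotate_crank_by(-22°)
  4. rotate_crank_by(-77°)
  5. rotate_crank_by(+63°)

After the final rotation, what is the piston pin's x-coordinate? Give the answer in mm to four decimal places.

186.2381

set_geometry: r = 46 mm, L = 145 mm, e = 8 mm; θ ← 0°
rotate_crank_by(+61°): θ ← 0° +61° = 61°
rotate_crank_by(-22°): θ ← 61° -22° = 39°
rotate_crank_by(-77°): θ ← 39° -77° = -38°
rotate_crank_by(+63°): θ ← -38° +63° = 25°
crank pin P = (r cos θ, r sin θ) = (41.690158, 19.440440)
h = r sin θ − e = 19.440440 − 8 = 11.440440
x = r cos θ + √(L² − h²) = 41.690158 + √(21025.0 − 130.8837) = 41.690158 + 144.547972 = 186.238131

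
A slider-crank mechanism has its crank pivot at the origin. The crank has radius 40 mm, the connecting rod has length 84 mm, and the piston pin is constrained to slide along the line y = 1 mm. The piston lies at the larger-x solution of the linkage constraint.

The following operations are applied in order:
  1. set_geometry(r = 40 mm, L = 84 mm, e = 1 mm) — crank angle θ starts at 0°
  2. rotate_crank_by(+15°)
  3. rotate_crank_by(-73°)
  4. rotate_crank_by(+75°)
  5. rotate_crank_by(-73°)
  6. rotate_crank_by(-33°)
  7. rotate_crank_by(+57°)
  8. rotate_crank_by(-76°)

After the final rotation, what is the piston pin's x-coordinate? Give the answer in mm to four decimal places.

set_geometry: r = 40 mm, L = 84 mm, e = 1 mm; θ ← 0°
rotate_crank_by(+15°): θ ← 0° +15° = 15°
rotate_crank_by(-73°): θ ← 15° -73° = -58°
rotate_crank_by(+75°): θ ← -58° +75° = 17°
rotate_crank_by(-73°): θ ← 17° -73° = -56°
rotate_crank_by(-33°): θ ← -56° -33° = -89°
rotate_crank_by(+57°): θ ← -89° +57° = -32°
rotate_crank_by(-76°): θ ← -32° -76° = -108°
crank pin P = (r cos θ, r sin θ) = (-12.360680, -38.042261)
h = r sin θ − e = -38.042261 − 1 = -39.042261
x = r cos θ + √(L² − h²) = -12.360680 + √(7056.0 − 1524.2981) = -12.360680 + 74.375412 = 62.014732

62.0147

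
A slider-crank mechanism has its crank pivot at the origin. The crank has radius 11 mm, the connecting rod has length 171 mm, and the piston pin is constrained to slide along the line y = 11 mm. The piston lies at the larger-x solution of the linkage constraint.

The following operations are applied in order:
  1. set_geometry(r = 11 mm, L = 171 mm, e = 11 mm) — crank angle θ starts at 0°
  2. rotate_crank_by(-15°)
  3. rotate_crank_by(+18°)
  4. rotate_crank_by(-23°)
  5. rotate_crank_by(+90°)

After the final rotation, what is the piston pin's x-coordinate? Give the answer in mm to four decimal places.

set_geometry: r = 11 mm, L = 171 mm, e = 11 mm; θ ← 0°
rotate_crank_by(-15°): θ ← 0° -15° = -15°
rotate_crank_by(+18°): θ ← -15° +18° = 3°
rotate_crank_by(-23°): θ ← 3° -23° = -20°
rotate_crank_by(+90°): θ ← -20° +90° = 70°
crank pin P = (r cos θ, r sin θ) = (3.762222, 10.336619)
h = r sin θ − e = 10.336619 − 11 = -0.663381
x = r cos θ + √(L² − h²) = 3.762222 + √(29241.0 − 0.4401) = 3.762222 + 170.998713 = 174.760935

174.7609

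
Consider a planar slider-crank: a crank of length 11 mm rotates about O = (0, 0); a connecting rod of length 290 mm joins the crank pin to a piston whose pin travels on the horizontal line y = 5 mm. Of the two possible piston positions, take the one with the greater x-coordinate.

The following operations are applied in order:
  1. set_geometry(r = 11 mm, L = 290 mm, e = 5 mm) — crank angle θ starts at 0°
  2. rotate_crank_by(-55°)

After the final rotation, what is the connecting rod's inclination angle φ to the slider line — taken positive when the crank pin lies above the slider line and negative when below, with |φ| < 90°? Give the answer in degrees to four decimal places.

-2.7692

set_geometry: r = 11 mm, L = 290 mm, e = 5 mm; θ ← 0°
rotate_crank_by(-55°): θ ← 0° -55° = -55°
crank pin P = (r cos θ, r sin θ) = (6.309341, -9.010672)
h = r sin θ − e = -9.010672 − 5 = -14.010672
sin φ = h / L = -14.010672 / 290 = -0.04831266
φ = arcsin(-0.04831266) = -2.769190°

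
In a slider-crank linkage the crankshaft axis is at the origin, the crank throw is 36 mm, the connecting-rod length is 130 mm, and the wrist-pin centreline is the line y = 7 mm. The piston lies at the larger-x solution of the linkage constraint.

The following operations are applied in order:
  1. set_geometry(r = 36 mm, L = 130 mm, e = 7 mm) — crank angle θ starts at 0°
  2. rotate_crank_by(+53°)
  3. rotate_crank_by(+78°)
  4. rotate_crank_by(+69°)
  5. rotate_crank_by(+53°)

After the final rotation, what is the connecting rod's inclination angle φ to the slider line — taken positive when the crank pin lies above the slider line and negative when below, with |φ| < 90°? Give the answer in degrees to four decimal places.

-18.5825

set_geometry: r = 36 mm, L = 130 mm, e = 7 mm; θ ← 0°
rotate_crank_by(+53°): θ ← 0° +53° = 53°
rotate_crank_by(+78°): θ ← 53° +78° = 131°
rotate_crank_by(+69°): θ ← 131° +69° = 200°
rotate_crank_by(+53°): θ ← 200° +53° = 253°
crank pin P = (r cos θ, r sin θ) = (-10.525381, -34.426971)
h = r sin θ − e = -34.426971 − 7 = -41.426971
sin φ = h / L = -41.426971 / 130 = -0.31866901
φ = arcsin(-0.31866901) = -18.582451°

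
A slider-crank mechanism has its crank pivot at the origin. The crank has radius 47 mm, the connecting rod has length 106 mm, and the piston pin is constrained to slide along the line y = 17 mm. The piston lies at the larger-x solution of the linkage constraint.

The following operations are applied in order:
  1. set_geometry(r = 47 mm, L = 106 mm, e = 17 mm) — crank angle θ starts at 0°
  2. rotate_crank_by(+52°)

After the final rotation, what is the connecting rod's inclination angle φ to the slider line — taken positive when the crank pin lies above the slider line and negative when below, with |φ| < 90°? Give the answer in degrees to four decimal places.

10.8958

set_geometry: r = 47 mm, L = 106 mm, e = 17 mm; θ ← 0°
rotate_crank_by(+52°): θ ← 0° +52° = 52°
crank pin P = (r cos θ, r sin θ) = (28.936089, 37.036505)
h = r sin θ − e = 37.036505 − 17 = 20.036505
sin φ = h / L = 20.036505 / 106 = 0.18902364
φ = arcsin(0.18902364) = 10.895810°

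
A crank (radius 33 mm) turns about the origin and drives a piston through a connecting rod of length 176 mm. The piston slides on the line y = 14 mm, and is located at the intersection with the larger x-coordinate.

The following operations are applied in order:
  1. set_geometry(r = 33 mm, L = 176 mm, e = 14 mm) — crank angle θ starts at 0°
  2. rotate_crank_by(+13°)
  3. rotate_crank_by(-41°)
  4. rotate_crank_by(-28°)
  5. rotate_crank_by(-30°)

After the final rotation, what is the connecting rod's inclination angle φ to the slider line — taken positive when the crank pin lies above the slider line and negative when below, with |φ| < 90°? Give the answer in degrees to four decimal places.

-15.4614

set_geometry: r = 33 mm, L = 176 mm, e = 14 mm; θ ← 0°
rotate_crank_by(+13°): θ ← 0° +13° = 13°
rotate_crank_by(-41°): θ ← 13° -41° = -28°
rotate_crank_by(-28°): θ ← -28° -28° = -56°
rotate_crank_by(-30°): θ ← -56° -30° = -86°
crank pin P = (r cos θ, r sin θ) = (2.301964, -32.919614)
h = r sin θ − e = -32.919614 − 14 = -46.919614
sin φ = h / L = -46.919614 / 176 = -0.26658871
φ = arcsin(-0.26658871) = -15.461376°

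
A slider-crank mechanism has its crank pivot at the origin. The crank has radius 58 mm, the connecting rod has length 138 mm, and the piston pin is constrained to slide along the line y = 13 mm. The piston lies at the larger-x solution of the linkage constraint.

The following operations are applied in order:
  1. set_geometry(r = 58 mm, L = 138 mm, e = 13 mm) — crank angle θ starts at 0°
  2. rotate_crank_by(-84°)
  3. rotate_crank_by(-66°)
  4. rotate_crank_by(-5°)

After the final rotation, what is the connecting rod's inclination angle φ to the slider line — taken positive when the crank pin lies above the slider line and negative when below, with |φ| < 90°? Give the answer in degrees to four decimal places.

-15.7729

set_geometry: r = 58 mm, L = 138 mm, e = 13 mm; θ ← 0°
rotate_crank_by(-84°): θ ← 0° -84° = -84°
rotate_crank_by(-66°): θ ← -84° -66° = -150°
rotate_crank_by(-5°): θ ← -150° -5° = -155°
crank pin P = (r cos θ, r sin θ) = (-52.565852, -24.511859)
h = r sin θ − e = -24.511859 − 13 = -37.511859
sin φ = h / L = -37.511859 / 138 = -0.27182507
φ = arcsin(-0.27182507) = -15.772898°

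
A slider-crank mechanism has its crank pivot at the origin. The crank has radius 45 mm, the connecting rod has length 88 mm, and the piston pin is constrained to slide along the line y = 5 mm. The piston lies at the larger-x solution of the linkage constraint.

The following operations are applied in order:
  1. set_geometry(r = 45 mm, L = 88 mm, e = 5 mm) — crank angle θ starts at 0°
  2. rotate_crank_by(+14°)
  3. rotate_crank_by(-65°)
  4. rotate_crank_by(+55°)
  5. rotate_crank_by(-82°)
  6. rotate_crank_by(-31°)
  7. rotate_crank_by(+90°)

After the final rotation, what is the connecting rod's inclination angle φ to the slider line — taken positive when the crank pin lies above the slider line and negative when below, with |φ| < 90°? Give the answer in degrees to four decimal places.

set_geometry: r = 45 mm, L = 88 mm, e = 5 mm; θ ← 0°
rotate_crank_by(+14°): θ ← 0° +14° = 14°
rotate_crank_by(-65°): θ ← 14° -65° = -51°
rotate_crank_by(+55°): θ ← -51° +55° = 4°
rotate_crank_by(-82°): θ ← 4° -82° = -78°
rotate_crank_by(-31°): θ ← -78° -31° = -109°
rotate_crank_by(+90°): θ ← -109° +90° = -19°
crank pin P = (r cos θ, r sin θ) = (42.548336, -14.650567)
h = r sin θ − e = -14.650567 − 5 = -19.650567
sin φ = h / L = -19.650567 / 88 = -0.22330190
φ = arcsin(-0.22330190) = -12.903044°

-12.9030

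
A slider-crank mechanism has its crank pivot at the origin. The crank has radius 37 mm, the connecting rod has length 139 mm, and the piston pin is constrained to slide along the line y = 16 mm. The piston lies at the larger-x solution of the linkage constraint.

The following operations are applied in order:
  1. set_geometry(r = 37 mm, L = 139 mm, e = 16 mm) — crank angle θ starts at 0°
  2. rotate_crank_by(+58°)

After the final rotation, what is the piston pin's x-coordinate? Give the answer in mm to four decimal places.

set_geometry: r = 37 mm, L = 139 mm, e = 16 mm; θ ← 0°
rotate_crank_by(+58°): θ ← 0° +58° = 58°
crank pin P = (r cos θ, r sin θ) = (19.607013, 31.377780)
h = r sin θ − e = 31.377780 − 16 = 15.377780
x = r cos θ + √(L² − h²) = 19.607013 + √(19321.0 − 236.4761) = 19.607013 + 138.146748 = 157.753760

157.7538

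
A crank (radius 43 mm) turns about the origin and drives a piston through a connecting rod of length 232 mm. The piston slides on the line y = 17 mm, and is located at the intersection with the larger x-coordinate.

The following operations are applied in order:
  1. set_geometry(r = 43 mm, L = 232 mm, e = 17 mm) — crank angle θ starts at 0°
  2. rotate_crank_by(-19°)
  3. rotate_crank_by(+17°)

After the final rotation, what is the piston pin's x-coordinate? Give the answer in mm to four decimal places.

set_geometry: r = 43 mm, L = 232 mm, e = 17 mm; θ ← 0°
rotate_crank_by(-19°): θ ← 0° -19° = -19°
rotate_crank_by(+17°): θ ← -19° +17° = -2°
crank pin P = (r cos θ, r sin θ) = (42.973806, -1.500678)
h = r sin θ − e = -1.500678 − 17 = -18.500678
x = r cos θ + √(L² − h²) = 42.973806 + √(53824.0 − 342.2751) = 42.973806 + 231.261162 = 274.234967

274.2350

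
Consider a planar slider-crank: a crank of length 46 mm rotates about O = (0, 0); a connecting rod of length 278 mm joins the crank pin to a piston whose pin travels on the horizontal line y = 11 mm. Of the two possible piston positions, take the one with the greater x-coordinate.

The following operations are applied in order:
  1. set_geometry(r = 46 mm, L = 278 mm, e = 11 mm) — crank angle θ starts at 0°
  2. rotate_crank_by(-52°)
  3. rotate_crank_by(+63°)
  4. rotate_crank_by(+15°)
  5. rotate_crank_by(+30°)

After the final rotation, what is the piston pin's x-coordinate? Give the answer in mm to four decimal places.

302.3953

set_geometry: r = 46 mm, L = 278 mm, e = 11 mm; θ ← 0°
rotate_crank_by(-52°): θ ← 0° -52° = -52°
rotate_crank_by(+63°): θ ← -52° +63° = 11°
rotate_crank_by(+15°): θ ← 11° +15° = 26°
rotate_crank_by(+30°): θ ← 26° +30° = 56°
crank pin P = (r cos θ, r sin θ) = (25.722874, 38.135728)
h = r sin θ − e = 38.135728 − 11 = 27.135728
x = r cos θ + √(L² − h²) = 25.722874 + √(77284.0 − 736.3478) = 25.722874 + 276.672464 = 302.395337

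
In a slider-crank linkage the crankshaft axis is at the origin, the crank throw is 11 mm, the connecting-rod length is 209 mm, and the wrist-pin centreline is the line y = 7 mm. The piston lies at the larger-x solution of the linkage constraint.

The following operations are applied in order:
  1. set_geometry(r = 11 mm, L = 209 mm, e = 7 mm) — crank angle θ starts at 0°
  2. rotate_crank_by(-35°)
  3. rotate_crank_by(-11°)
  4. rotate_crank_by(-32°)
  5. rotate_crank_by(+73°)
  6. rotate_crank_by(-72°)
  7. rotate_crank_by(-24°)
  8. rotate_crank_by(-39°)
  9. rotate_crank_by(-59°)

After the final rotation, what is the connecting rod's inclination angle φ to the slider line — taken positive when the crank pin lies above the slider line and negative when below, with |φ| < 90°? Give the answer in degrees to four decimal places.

set_geometry: r = 11 mm, L = 209 mm, e = 7 mm; θ ← 0°
rotate_crank_by(-35°): θ ← 0° -35° = -35°
rotate_crank_by(-11°): θ ← -35° -11° = -46°
rotate_crank_by(-32°): θ ← -46° -32° = -78°
rotate_crank_by(+73°): θ ← -78° +73° = -5°
rotate_crank_by(-72°): θ ← -5° -72° = -77°
rotate_crank_by(-24°): θ ← -77° -24° = -101°
rotate_crank_by(-39°): θ ← -101° -39° = -140°
rotate_crank_by(-59°): θ ← -140° -59° = -199°
crank pin P = (r cos θ, r sin θ) = (-10.400704, 3.581250)
h = r sin θ − e = 3.581250 − 7 = -3.418750
sin φ = h / L = -3.418750 / 209 = -0.01635766
φ = arcsin(-0.01635766) = -0.937267°

-0.9373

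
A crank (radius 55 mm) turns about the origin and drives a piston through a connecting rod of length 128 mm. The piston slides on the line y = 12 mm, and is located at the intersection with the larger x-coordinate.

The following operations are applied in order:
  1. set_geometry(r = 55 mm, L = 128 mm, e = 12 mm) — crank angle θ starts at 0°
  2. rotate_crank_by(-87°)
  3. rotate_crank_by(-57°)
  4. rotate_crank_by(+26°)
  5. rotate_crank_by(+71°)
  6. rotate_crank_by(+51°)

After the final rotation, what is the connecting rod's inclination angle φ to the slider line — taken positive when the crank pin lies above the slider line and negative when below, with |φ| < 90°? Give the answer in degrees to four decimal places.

set_geometry: r = 55 mm, L = 128 mm, e = 12 mm; θ ← 0°
rotate_crank_by(-87°): θ ← 0° -87° = -87°
rotate_crank_by(-57°): θ ← -87° -57° = -144°
rotate_crank_by(+26°): θ ← -144° +26° = -118°
rotate_crank_by(+71°): θ ← -118° +71° = -47°
rotate_crank_by(+51°): θ ← -47° +51° = 4°
crank pin P = (r cos θ, r sin θ) = (54.866023, 3.836606)
h = r sin θ − e = 3.836606 − 12 = -8.163394
sin φ = h / L = -8.163394 / 128 = -0.06377652
φ = arcsin(-0.06377652) = -3.656607°

-3.6566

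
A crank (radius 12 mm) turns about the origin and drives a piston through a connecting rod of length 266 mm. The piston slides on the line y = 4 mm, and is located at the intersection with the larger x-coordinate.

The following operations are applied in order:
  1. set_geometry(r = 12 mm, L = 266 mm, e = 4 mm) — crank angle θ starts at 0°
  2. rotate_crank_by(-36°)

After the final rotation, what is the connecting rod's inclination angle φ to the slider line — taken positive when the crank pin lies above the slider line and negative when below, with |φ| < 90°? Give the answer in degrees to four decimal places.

-2.3816

set_geometry: r = 12 mm, L = 266 mm, e = 4 mm; θ ← 0°
rotate_crank_by(-36°): θ ← 0° -36° = -36°
crank pin P = (r cos θ, r sin θ) = (9.708204, -7.053423)
h = r sin θ − e = -7.053423 − 4 = -11.053423
sin φ = h / L = -11.053423 / 266 = -0.04155422
φ = arcsin(-0.04155422) = -2.381567°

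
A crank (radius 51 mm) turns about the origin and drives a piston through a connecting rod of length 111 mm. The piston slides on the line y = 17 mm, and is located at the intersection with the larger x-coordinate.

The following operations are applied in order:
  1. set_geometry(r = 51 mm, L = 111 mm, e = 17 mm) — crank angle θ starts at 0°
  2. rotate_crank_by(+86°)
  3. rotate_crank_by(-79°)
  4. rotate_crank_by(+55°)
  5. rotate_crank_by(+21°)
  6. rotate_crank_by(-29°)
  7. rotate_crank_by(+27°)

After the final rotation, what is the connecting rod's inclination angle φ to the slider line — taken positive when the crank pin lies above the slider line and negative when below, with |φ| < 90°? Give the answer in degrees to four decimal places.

17.4966

set_geometry: r = 51 mm, L = 111 mm, e = 17 mm; θ ← 0°
rotate_crank_by(+86°): θ ← 0° +86° = 86°
rotate_crank_by(-79°): θ ← 86° -79° = 7°
rotate_crank_by(+55°): θ ← 7° +55° = 62°
rotate_crank_by(+21°): θ ← 62° +21° = 83°
rotate_crank_by(-29°): θ ← 83° -29° = 54°
rotate_crank_by(+27°): θ ← 54° +27° = 81°
crank pin P = (r cos θ, r sin θ) = (7.978158, 50.372105)
h = r sin θ − e = 50.372105 − 17 = 33.372105
sin φ = h / L = 33.372105 / 111 = 0.30064960
φ = arcsin(0.30064960) = 17.496624°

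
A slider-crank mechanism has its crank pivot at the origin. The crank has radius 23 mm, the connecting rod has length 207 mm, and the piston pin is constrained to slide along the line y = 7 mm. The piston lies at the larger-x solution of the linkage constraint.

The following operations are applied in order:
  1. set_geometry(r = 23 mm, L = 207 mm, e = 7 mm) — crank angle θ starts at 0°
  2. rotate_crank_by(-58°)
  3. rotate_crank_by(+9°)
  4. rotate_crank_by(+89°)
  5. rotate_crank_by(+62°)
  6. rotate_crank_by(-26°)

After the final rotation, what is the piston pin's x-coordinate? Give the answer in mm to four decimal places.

set_geometry: r = 23 mm, L = 207 mm, e = 7 mm; θ ← 0°
rotate_crank_by(-58°): θ ← 0° -58° = -58°
rotate_crank_by(+9°): θ ← -58° +9° = -49°
rotate_crank_by(+89°): θ ← -49° +89° = 40°
rotate_crank_by(+62°): θ ← 40° +62° = 102°
rotate_crank_by(-26°): θ ← 102° -26° = 76°
crank pin P = (r cos θ, r sin θ) = (5.564204, 22.316802)
h = r sin θ − e = 22.316802 − 7 = 15.316802
x = r cos θ + √(L² − h²) = 5.564204 + √(42849.0 − 234.6044) = 5.564204 + 206.432545 = 211.996748

211.9967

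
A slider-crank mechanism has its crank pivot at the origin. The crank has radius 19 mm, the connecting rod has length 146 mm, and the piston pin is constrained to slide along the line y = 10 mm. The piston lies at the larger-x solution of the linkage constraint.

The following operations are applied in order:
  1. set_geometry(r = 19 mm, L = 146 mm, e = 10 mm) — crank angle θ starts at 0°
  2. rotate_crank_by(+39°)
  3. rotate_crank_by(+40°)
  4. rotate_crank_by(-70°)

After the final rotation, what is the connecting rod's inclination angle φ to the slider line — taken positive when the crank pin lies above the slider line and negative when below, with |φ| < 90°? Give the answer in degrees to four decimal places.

-2.7590

set_geometry: r = 19 mm, L = 146 mm, e = 10 mm; θ ← 0°
rotate_crank_by(+39°): θ ← 0° +39° = 39°
rotate_crank_by(+40°): θ ← 39° +40° = 79°
rotate_crank_by(-70°): θ ← 79° -70° = 9°
crank pin P = (r cos θ, r sin θ) = (18.766078, 2.972255)
h = r sin θ − e = 2.972255 − 10 = -7.027745
sin φ = h / L = -7.027745 / 146 = -0.04813524
φ = arcsin(-0.04813524) = -2.759012°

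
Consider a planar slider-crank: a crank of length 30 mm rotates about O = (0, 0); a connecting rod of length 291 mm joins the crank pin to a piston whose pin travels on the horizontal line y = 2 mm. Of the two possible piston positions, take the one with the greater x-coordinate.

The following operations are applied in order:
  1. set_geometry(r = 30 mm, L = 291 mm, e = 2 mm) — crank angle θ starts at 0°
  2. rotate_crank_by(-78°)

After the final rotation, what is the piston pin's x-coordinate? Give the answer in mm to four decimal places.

set_geometry: r = 30 mm, L = 291 mm, e = 2 mm; θ ← 0°
rotate_crank_by(-78°): θ ← 0° -78° = -78°
crank pin P = (r cos θ, r sin θ) = (6.237351, -29.344428)
h = r sin θ − e = -29.344428 − 2 = -31.344428
x = r cos θ + √(L² − h²) = 6.237351 + √(84681.0 − 982.4732) = 6.237351 + 289.306977 = 295.544328

295.5443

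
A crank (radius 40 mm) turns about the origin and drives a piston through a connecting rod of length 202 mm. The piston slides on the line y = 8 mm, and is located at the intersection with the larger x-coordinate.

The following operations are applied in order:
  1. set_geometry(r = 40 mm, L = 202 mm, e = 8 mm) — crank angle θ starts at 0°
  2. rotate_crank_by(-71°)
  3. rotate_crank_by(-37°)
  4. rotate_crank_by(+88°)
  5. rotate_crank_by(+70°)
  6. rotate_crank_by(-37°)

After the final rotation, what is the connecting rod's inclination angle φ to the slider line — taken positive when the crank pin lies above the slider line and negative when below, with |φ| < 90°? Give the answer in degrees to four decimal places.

set_geometry: r = 40 mm, L = 202 mm, e = 8 mm; θ ← 0°
rotate_crank_by(-71°): θ ← 0° -71° = -71°
rotate_crank_by(-37°): θ ← -71° -37° = -108°
rotate_crank_by(+88°): θ ← -108° +88° = -20°
rotate_crank_by(+70°): θ ← -20° +70° = 50°
rotate_crank_by(-37°): θ ← 50° -37° = 13°
crank pin P = (r cos θ, r sin θ) = (38.974803, 8.998042)
h = r sin θ − e = 8.998042 − 8 = 0.998042
sin φ = h / L = 0.998042 / 202 = 0.00494080
φ = arcsin(0.00494080) = 0.283088°

0.2831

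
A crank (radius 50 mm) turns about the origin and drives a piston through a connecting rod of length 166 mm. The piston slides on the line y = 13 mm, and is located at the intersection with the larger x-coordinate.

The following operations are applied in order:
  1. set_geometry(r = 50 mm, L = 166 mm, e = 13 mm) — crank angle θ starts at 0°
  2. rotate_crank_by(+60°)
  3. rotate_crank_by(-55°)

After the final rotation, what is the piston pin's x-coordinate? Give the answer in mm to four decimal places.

215.5846

set_geometry: r = 50 mm, L = 166 mm, e = 13 mm; θ ← 0°
rotate_crank_by(+60°): θ ← 0° +60° = 60°
rotate_crank_by(-55°): θ ← 60° -55° = 5°
crank pin P = (r cos θ, r sin θ) = (49.809735, 4.357787)
h = r sin θ − e = 4.357787 − 13 = -8.642213
x = r cos θ + √(L² − h²) = 49.809735 + √(27556.0 − 74.6878) = 49.809735 + 165.774884 = 215.584619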